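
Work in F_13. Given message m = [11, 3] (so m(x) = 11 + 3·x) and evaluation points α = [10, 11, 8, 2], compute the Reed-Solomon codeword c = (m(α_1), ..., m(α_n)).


c = [2, 5, 9, 4]

Message polynomial: m(x) = 11 + 3·x (mod 13).
For each evaluation point α_i, compute m(α_i) mod 13:
  α_1 = 10: Horner steps 3 → 2, so m(10) = 2.
  α_2 = 11: Horner steps 3 → 5, so m(11) = 5.
  α_3 = 8: Horner steps 3 → 9, so m(8) = 9.
  α_4 = 2: Horner steps 3 → 4, so m(2) = 4.
Codeword c = [2, 5, 9, 4] ∈ F_13^4.


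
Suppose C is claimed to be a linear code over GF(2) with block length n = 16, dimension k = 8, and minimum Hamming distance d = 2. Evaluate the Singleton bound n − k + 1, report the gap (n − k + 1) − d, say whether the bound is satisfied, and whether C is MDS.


Singleton RHS = n − k + 1 = 9, slack = 7, bound satisfied, not MDS.

Singleton bound: d ≤ n − k + 1.
Here n = 16, k = 8, so n − k + 1 = 9.
Given d = 2, check d ≤ 9: YES.
Slack = (n − k + 1) − d = 7.
The code is NOT MDS (slack = 7 > 0).
Description: the claimed parameters are [16, 8, 2]_2; such a code would be non-MDS.


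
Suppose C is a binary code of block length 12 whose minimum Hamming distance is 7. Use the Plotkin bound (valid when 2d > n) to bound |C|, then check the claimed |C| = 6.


Plotkin bound M ≤ 6; given |C| = 6 ≤ bound (satisfied).

Check applicability: 2d = 14, n = 12.
2d − n = 2 > 0, so Plotkin applies.
Compute d/(2d−n) = 7/2 ≈ 3.5000.
⌊d/(2d−n)⌋ = 3.
Plotkin bound: M ≤ 2·3 = 6.
Given |C| = 6, check: satisfied.
This |C| is at the Plotkin bound.


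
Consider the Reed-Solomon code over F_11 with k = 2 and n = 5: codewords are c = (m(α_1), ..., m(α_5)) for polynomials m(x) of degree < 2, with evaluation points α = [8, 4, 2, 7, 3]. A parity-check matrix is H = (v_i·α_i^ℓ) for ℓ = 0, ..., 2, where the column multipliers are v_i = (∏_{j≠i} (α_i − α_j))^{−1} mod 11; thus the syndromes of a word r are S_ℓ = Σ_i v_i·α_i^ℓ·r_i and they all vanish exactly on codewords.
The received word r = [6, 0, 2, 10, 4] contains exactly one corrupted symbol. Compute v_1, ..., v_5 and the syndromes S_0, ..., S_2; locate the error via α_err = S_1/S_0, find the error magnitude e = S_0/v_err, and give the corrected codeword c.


S = (1, 2, 4), error at position 3, error magnitude e = 5, c = [6, 0, 8, 10, 4].

Step 1: column multipliers v_i = (∏_{j≠i}(α_i − α_j))^{−1} mod 11.
  i = 1 (α = 8): (8−4)(8−2)(8−7)(8−3) = 4·6·1·5 = 120 ≡ 10, so v_1 = 10^{−1} = 10 (mod 11).
  i = 2 (α = 4): (4−8)(4−2)(4−7)(4−3) = (−4)·2·(−3)·1 = 24 ≡ 2, so v_2 = 2^{−1} = 6 (mod 11).
  i = 3 (α = 2): (2−8)(2−4)(2−7)(2−3) = (−6)·(−2)·(−5)·(−1) = 60 ≡ 5, so v_3 = 5^{−1} = 9 (mod 11).
  i = 4 (α = 7): (7−8)(7−4)(7−2)(7−3) = (−1)·3·5·4 = −60 ≡ 6, so v_4 = 6^{−1} = 2 (mod 11).
  i = 5 (α = 3): (3−8)(3−4)(3−2)(3−7) = (−5)·(−1)·1·(−4) = −20 ≡ 2, so v_5 = 2^{−1} = 6 (mod 11).
  v = [10, 6, 9, 2, 6].
Step 2: syndromes of r = [6, 0, 2, 10, 4] (all sums mod 11).
  S_0 = Σ v_i r_i = 10·6 + 6·0 + 9·2 + 2·10 + 6·4 = 122 ≡ 1.
  S_1 = Σ v_i α_i r_i = 10·8·6 + 6·4·0 + 9·2·2 + 2·7·10 + 6·3·4 = 728 ≡ 2.
  α_i^2 mod 11 = [9, 5, 4, 5, 9].
  S_2 = Σ v_i α_i^2 r_i = 10·9·6 + 6·5·0 + 9·4·2 + 2·5·10 + 6·9·4 = 928 ≡ 4.
  S = (1, 2, 4) ≠ 0, so r is not a codeword (an error is present).
Step 3: locate the error. For a single error e at position i, S_ℓ = v_i·e·α_i^ℓ, so α_err = S_1/S_0.
  S_0^{−1} = 1^{−1} = 1 (mod 11), so α_err = 2·1 = 2 ≡ 2 = α_3. Error position i = 3.
  Consistency check: S_2/S_1 = 4·6 = 24 ≡ 2 = α_err ✓ (single-error assumption holds).
Step 4: error magnitude e = S_0/v_3 = S_0·∏_{j≠3}(α_3 − α_j) = 1·5 = 5 ≡ 5 (mod 11).
Step 5: correct position 3: c_3 = r_3 − e = 2 − 5 ≡ 8 (mod 11). Hence c = [6, 0, 8, 10, 4].
  Check: interpolating c through the α_i gives m(x) = 5 + 7·x (degree < 2) with m(α_i) = c_i for every i, so c is indeed a codeword.


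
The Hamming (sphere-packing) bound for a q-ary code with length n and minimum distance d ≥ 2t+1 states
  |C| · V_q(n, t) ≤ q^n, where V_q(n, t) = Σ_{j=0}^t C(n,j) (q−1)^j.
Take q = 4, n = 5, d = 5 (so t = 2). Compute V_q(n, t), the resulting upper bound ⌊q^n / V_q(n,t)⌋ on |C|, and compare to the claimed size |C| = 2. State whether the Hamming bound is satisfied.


V_q(n, t) = 106, q^n = 1024, Hamming bound = 9, |C| = 2 ≤ bound (satisfied).

Step 1: Compute V_q(n, t) = Σ_{j=0}^2 C(n, j) (q−1)^j.
  j = 0: C(5,0)·(3)^0 = 1·1 = 1.
  j = 1: C(5,1)·(3)^1 = 5·3 = 15.
  j = 2: C(5,2)·(3)^2 = 10·9 = 90.
  V_q(n, t) = 1 + 15 + 90 = 106.
Step 2: q^n = 4^5 = 1024.
Step 3: Hamming bound ⌊q^n / V_q(n,t)⌋ = ⌊1024/106⌋ = 9.
Step 4: Compare |C| = 2 to 9: satisfied.
The claimed |C| lies below the Hamming bound.


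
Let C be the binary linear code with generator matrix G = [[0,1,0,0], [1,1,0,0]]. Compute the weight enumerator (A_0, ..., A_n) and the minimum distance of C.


Weight distribution: A_0 = 1, A_1 = 2, A_2 = 1. Minimum distance d = 1.

Enumerate all 2^2 = 4 messages m ∈ F_2^2.
For each, compute codeword c = mG in F_2^4, then tally its weight.
  m = 00 → c = 0000, weight = 0.
  m = 10 → c = 0100, weight = 1.
  m = 01 → c = 1100, weight = 2.
  m = 11 → c = 1000, weight = 1.
Tally weights:
  weight 0: 1 codewords.
  weight 1: 2 codewords.
  weight 2: 1 codewords.
Minimum distance d = smallest w > 0 with A_w > 0 = 1.
Sanity: Σ A_w = 4 = 2^2 = 4 ✓.


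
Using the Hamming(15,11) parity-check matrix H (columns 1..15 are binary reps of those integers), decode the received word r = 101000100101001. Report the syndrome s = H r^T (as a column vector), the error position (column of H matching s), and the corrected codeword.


s = (1, 1, 0, 0)^T, error position = 12, corrected codeword c = 101000100100001

Compute s = H r^T mod 2 one row at a time:
  s_1 = 0 + 0 + 1 + 0 + 1 + 0 + 0 + 1 = 3 ≡ 1 (mod 2).
  s_2 = 0 + 0 + 0 + 1 + 1 + 0 + 0 + 1 = 3 ≡ 1 (mod 2).
  s_3 = 0 + 1 + 0 + 1 + 1 + 0 + 0 + 1 = 4 ≡ 0 (mod 2).
  s_4 = 1 + 1 + 0 + 1 + 0 + 0 + 0 + 1 = 4 ≡ 0 (mod 2).
s = (1, 1, 0, 0)^T — this equals column 12 of H (binary 1100), so error is at position 12.
Correct: flip bit 12 of r = 101000100101001 to get c = 101000100100001.


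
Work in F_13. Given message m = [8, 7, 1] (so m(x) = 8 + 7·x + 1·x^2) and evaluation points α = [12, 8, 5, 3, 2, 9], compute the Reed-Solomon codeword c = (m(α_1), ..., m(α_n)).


c = [2, 11, 3, 12, 0, 9]

Message polynomial: m(x) = 8 + 7·x + 1·x^2 (mod 13).
For each evaluation point α_i, compute m(α_i) mod 13:
  α_1 = 12: Horner steps 1 → 6 → 2, so m(12) = 2.
  α_2 = 8: Horner steps 1 → 2 → 11, so m(8) = 11.
  α_3 = 5: Horner steps 1 → 12 → 3, so m(5) = 3.
  α_4 = 3: Horner steps 1 → 10 → 12, so m(3) = 12.
  α_5 = 2: Horner steps 1 → 9 → 0, so m(2) = 0.
  α_6 = 9: Horner steps 1 → 3 → 9, so m(9) = 9.
Codeword c = [2, 11, 3, 12, 0, 9] ∈ F_13^6.


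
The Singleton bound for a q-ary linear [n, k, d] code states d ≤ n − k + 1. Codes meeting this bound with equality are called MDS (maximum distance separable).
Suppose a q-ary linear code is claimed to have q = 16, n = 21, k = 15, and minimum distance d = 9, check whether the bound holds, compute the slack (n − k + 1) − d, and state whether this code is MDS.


Singleton RHS = n − k + 1 = 7, slack = -2, bound violated (no such code; not MDS).

Singleton bound: d ≤ n − k + 1.
Here n = 21, k = 15, so n − k + 1 = 7.
Given d = 9, check d ≤ 7: NO.
Slack = (n − k + 1) − d = -2.
The slack is negative: d = 9 exceeds n − k + 1 = 7 by 2, so the Singleton bound is violated and no linear [21, 15, 9]_16 code can exist. In particular it is not MDS (MDS requires d = n − k + 1 exactly).
Description: the claimed parameters are [21, 15, 9]_16; such a code would be impossible (violates the Singleton bound).


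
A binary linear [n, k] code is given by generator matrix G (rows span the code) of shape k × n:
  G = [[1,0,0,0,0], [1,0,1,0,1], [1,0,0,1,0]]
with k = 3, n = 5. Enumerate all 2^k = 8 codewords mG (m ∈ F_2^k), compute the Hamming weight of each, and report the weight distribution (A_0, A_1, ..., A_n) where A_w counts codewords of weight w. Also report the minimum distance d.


Weight distribution: A_0 = 1, A_1 = 2, A_2 = 2, A_3 = 2, A_4 = 1. Minimum distance d = 1.

Enumerate all 2^3 = 8 messages m ∈ F_2^3.
For each, compute codeword c = mG in F_2^5, then tally its weight.
  m = 000 → c = 00000, weight = 0.
  m = 100 → c = 10000, weight = 1.
  m = 010 → c = 10101, weight = 3.
  m = 110 → c = 00101, weight = 2.
  m = 001 → c = 10010, weight = 2.
  m = 101 → c = 00010, weight = 1.
  m = 011 → c = 00111, weight = 3.
  m = 111 → c = 10111, weight = 4.
Tally weights:
  weight 0: 1 codewords.
  weight 1: 2 codewords.
  weight 2: 2 codewords.
  weight 3: 2 codewords.
  weight 4: 1 codewords.
Minimum distance d = smallest w > 0 with A_w > 0 = 1.
Sanity: Σ A_w = 8 = 2^3 = 8 ✓.


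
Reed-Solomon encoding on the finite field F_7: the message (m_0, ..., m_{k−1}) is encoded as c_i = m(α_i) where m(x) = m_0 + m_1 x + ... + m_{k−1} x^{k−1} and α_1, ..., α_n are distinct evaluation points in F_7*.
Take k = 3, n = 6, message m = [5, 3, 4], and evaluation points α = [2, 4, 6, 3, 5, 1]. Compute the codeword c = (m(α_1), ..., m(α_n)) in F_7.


c = [6, 4, 6, 1, 1, 5]

Message polynomial: m(x) = 5 + 3·x + 4·x^2 (mod 7).
For each evaluation point α_i, compute m(α_i) mod 7:
  α_1 = 2: Horner steps 4 → 4 → 6, so m(2) = 6.
  α_2 = 4: Horner steps 4 → 5 → 4, so m(4) = 4.
  α_3 = 6: Horner steps 4 → 6 → 6, so m(6) = 6.
  α_4 = 3: Horner steps 4 → 1 → 1, so m(3) = 1.
  α_5 = 5: Horner steps 4 → 2 → 1, so m(5) = 1.
  α_6 = 1: Horner steps 4 → 0 → 5, so m(1) = 5.
Codeword c = [6, 4, 6, 1, 1, 5] ∈ F_7^6.


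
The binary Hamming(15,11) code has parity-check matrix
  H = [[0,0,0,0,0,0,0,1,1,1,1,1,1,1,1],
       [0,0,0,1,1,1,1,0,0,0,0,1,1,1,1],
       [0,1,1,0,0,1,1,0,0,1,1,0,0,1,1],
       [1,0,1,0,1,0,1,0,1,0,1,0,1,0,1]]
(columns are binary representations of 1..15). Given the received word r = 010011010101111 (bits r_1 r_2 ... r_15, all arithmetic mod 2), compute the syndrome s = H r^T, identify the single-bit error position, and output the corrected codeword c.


s = (0, 0, 1, 1)^T, error position = 3, corrected codeword c = 011011010101111

Compute s = H r^T mod 2 one row at a time:
  s_1 = 1 + 0 + 1 + 0 + 1 + 1 + 1 + 1 = 6 ≡ 0 (mod 2).
  s_2 = 0 + 1 + 1 + 0 + 1 + 1 + 1 + 1 = 6 ≡ 0 (mod 2).
  s_3 = 1 + 0 + 1 + 0 + 1 + 0 + 1 + 1 = 5 ≡ 1 (mod 2).
  s_4 = 0 + 0 + 1 + 0 + 0 + 0 + 1 + 1 = 3 ≡ 1 (mod 2).
s = (0, 0, 1, 1)^T — this equals column 3 of H (binary 0011), so error is at position 3.
Correct: flip bit 3 of r = 010011010101111 to get c = 011011010101111.


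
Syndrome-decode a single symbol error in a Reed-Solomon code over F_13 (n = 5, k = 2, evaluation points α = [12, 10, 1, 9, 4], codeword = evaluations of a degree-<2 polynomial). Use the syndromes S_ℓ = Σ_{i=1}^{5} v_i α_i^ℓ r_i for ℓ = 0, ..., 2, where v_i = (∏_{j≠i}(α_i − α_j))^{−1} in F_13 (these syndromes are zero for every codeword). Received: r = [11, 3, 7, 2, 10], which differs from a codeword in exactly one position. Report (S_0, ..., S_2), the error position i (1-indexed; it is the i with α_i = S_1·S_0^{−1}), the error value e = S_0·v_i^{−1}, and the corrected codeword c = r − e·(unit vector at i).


S = (4, 9, 4), error at position 1, error magnitude e = 6, c = [5, 3, 7, 2, 10].

Step 1: column multipliers v_i = (∏_{j≠i}(α_i − α_j))^{−1} mod 13.
  i = 1 (α = 12): (12−10)(12−1)(12−9)(12−4) = 2·11·3·8 = 528 ≡ 8, so v_1 = 8^{−1} = 5 (mod 13).
  i = 2 (α = 10): (10−12)(10−1)(10−9)(10−4) = (−2)·9·1·6 = −108 ≡ 9, so v_2 = 9^{−1} = 3 (mod 13).
  i = 3 (α = 1): (1−12)(1−10)(1−9)(1−4) = (−11)·(−9)·(−8)·(−3) = 2376 ≡ 10, so v_3 = 10^{−1} = 4 (mod 13).
  i = 4 (α = 9): (9−12)(9−10)(9−1)(9−4) = (−3)·(−1)·8·5 = 120 ≡ 3, so v_4 = 3^{−1} = 9 (mod 13).
  i = 5 (α = 4): (4−12)(4−10)(4−1)(4−9) = (−8)·(−6)·3·(−5) = −720 ≡ 8, so v_5 = 8^{−1} = 5 (mod 13).
  v = [5, 3, 4, 9, 5].
Step 2: syndromes of r = [11, 3, 7, 2, 10] (all sums mod 13).
  S_0 = Σ v_i r_i = 5·11 + 3·3 + 4·7 + 9·2 + 5·10 = 160 ≡ 4.
  S_1 = Σ v_i α_i r_i = 5·12·11 + 3·10·3 + 4·1·7 + 9·9·2 + 5·4·10 = 1140 ≡ 9.
  α_i^2 mod 13 = [1, 9, 1, 3, 3].
  S_2 = Σ v_i α_i^2 r_i = 5·1·11 + 3·9·3 + 4·1·7 + 9·3·2 + 5·3·10 = 368 ≡ 4.
  S = (4, 9, 4) ≠ 0, so r is not a codeword (an error is present).
Step 3: locate the error. For a single error e at position i, S_ℓ = v_i·e·α_i^ℓ, so α_err = S_1/S_0.
  S_0^{−1} = 4^{−1} = 10 (mod 13), so α_err = 9·10 = 90 ≡ 12 = α_1. Error position i = 1.
  Consistency check: S_2/S_1 = 4·3 = 12 ≡ 12 = α_err ✓ (single-error assumption holds).
Step 4: error magnitude e = S_0/v_1 = S_0·∏_{j≠1}(α_1 − α_j) = 4·8 = 32 ≡ 6 (mod 13).
Step 5: correct position 1: c_1 = r_1 − e = 11 − 6 ≡ 5 (mod 13). Hence c = [5, 3, 7, 2, 10].
  Check: interpolating c through the α_i gives m(x) = 6 + 1·x (degree < 2) with m(α_i) = c_i for every i, so c is indeed a codeword.


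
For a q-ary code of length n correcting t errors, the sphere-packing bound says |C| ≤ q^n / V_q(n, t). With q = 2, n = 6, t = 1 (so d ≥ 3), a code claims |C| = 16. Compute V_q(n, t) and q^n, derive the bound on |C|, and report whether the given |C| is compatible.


V_q(n, t) = 7, q^n = 64, Hamming bound = 9, |C| = 16 > bound (violated).

Step 1: Compute V_q(n, t) = Σ_{j=0}^1 C(n, j) (q−1)^j.
  j = 0: C(6,0)·(1)^0 = 1·1 = 1.
  j = 1: C(6,1)·(1)^1 = 6·1 = 6.
  V_q(n, t) = 1 + 6 = 7.
Step 2: q^n = 2^6 = 64.
Step 3: Hamming bound ⌊q^n / V_q(n,t)⌋ = ⌊64/7⌋ = 9.
Step 4: Compare |C| = 16 to 9: violated.
The claimed |C| lies above the Hamming bound, so no 2-ary code of length 6 with d ≥ 3 can have 16 codewords.


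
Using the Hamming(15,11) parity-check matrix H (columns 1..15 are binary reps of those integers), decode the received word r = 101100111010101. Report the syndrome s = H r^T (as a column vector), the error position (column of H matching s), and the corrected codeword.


s = (1, 0, 0, 1)^T, error position = 9, corrected codeword c = 101100110010101

Compute s = H r^T mod 2 one row at a time:
  s_1 = 1 + 1 + 0 + 1 + 0 + 1 + 0 + 1 = 5 ≡ 1 (mod 2).
  s_2 = 1 + 0 + 0 + 1 + 0 + 1 + 0 + 1 = 4 ≡ 0 (mod 2).
  s_3 = 0 + 1 + 0 + 1 + 0 + 1 + 0 + 1 = 4 ≡ 0 (mod 2).
  s_4 = 1 + 1 + 0 + 1 + 1 + 1 + 1 + 1 = 7 ≡ 1 (mod 2).
s = (1, 0, 0, 1)^T — this equals column 9 of H (binary 1001), so error is at position 9.
Correct: flip bit 9 of r = 101100111010101 to get c = 101100110010101.


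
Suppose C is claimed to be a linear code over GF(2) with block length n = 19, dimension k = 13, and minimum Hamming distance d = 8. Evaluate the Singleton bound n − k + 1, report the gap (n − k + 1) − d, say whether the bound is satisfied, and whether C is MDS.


Singleton RHS = n − k + 1 = 7, slack = -1, bound violated (no such code; not MDS).

Singleton bound: d ≤ n − k + 1.
Here n = 19, k = 13, so n − k + 1 = 7.
Given d = 8, check d ≤ 7: NO.
Slack = (n − k + 1) − d = -1.
The slack is negative: d = 8 exceeds n − k + 1 = 7 by 1, so the Singleton bound is violated and no linear [19, 13, 8]_2 code can exist. In particular it is not MDS (MDS requires d = n − k + 1 exactly).
Description: the claimed parameters are [19, 13, 8]_2; such a code would be impossible (violates the Singleton bound).


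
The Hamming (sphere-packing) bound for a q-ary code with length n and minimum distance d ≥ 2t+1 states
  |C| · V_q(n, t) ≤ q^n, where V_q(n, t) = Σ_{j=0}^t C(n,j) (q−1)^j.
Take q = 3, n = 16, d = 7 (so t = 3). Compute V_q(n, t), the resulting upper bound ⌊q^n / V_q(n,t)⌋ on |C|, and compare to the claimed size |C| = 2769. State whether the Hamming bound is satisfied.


V_q(n, t) = 4993, q^n = 43046721, Hamming bound = 8621, |C| = 2769 ≤ bound (satisfied).

Step 1: Compute V_q(n, t) = Σ_{j=0}^3 C(n, j) (q−1)^j.
  j = 0: C(16,0)·(2)^0 = 1·1 = 1.
  j = 1: C(16,1)·(2)^1 = 16·2 = 32.
  j = 2: C(16,2)·(2)^2 = 120·4 = 480.
  j = 3: C(16,3)·(2)^3 = 560·8 = 4480.
  V_q(n, t) = 1 + 32 + 480 + 4480 = 4993.
Step 2: q^n = 3^16 = 43046721.
Step 3: Hamming bound ⌊q^n / V_q(n,t)⌋ = ⌊43046721/4993⌋ = 8621.
Step 4: Compare |C| = 2769 to 8621: satisfied.
The claimed |C| lies below the Hamming bound.


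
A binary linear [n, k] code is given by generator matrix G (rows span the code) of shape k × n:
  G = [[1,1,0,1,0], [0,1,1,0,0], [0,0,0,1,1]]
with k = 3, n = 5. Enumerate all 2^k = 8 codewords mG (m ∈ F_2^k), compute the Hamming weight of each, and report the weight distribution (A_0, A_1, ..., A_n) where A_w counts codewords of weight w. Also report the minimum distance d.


Weight distribution: A_0 = 1, A_2 = 2, A_3 = 4, A_4 = 1. Minimum distance d = 2.

Enumerate all 2^3 = 8 messages m ∈ F_2^3.
For each, compute codeword c = mG in F_2^5, then tally its weight.
  m = 000 → c = 00000, weight = 0.
  m = 100 → c = 11010, weight = 3.
  m = 010 → c = 01100, weight = 2.
  m = 110 → c = 10110, weight = 3.
  m = 001 → c = 00011, weight = 2.
  m = 101 → c = 11001, weight = 3.
  m = 011 → c = 01111, weight = 4.
  m = 111 → c = 10101, weight = 3.
Tally weights:
  weight 0: 1 codewords.
  weight 2: 2 codewords.
  weight 3: 4 codewords.
  weight 4: 1 codewords.
Minimum distance d = smallest w > 0 with A_w > 0 = 2.
Sanity: Σ A_w = 8 = 2^3 = 8 ✓.


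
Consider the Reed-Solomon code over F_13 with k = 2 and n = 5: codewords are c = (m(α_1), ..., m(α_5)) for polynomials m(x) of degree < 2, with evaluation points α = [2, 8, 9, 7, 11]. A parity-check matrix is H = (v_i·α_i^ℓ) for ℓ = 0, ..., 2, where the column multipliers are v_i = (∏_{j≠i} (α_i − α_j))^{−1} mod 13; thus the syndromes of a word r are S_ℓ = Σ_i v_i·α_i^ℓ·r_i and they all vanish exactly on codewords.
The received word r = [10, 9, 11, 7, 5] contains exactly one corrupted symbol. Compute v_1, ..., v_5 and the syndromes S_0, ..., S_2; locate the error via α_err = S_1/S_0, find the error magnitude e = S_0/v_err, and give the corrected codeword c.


S = (2, 9, 8), error at position 5, error magnitude e = 3, c = [10, 9, 11, 7, 2].

Step 1: column multipliers v_i = (∏_{j≠i}(α_i − α_j))^{−1} mod 13.
  i = 1 (α = 2): (2−8)(2−9)(2−7)(2−11) = (−6)·(−7)·(−5)·(−9) = 1890 ≡ 5, so v_1 = 5^{−1} = 8 (mod 13).
  i = 2 (α = 8): (8−2)(8−9)(8−7)(8−11) = 6·(−1)·1·(−3) = 18 ≡ 5, so v_2 = 5^{−1} = 8 (mod 13).
  i = 3 (α = 9): (9−2)(9−8)(9−7)(9−11) = 7·1·2·(−2) = −28 ≡ 11, so v_3 = 11^{−1} = 6 (mod 13).
  i = 4 (α = 7): (7−2)(7−8)(7−9)(7−11) = 5·(−1)·(−2)·(−4) = −40 ≡ 12, so v_4 = 12^{−1} = 12 (mod 13).
  i = 5 (α = 11): (11−2)(11−8)(11−9)(11−7) = 9·3·2·4 = 216 ≡ 8, so v_5 = 8^{−1} = 5 (mod 13).
  v = [8, 8, 6, 12, 5].
Step 2: syndromes of r = [10, 9, 11, 7, 5] (all sums mod 13).
  S_0 = Σ v_i r_i = 8·10 + 8·9 + 6·11 + 12·7 + 5·5 = 327 ≡ 2.
  S_1 = Σ v_i α_i r_i = 8·2·10 + 8·8·9 + 6·9·11 + 12·7·7 + 5·11·5 = 2193 ≡ 9.
  α_i^2 mod 13 = [4, 12, 3, 10, 4].
  S_2 = Σ v_i α_i^2 r_i = 8·4·10 + 8·12·9 + 6·3·11 + 12·10·7 + 5·4·5 = 2322 ≡ 8.
  S = (2, 9, 8) ≠ 0, so r is not a codeword (an error is present).
Step 3: locate the error. For a single error e at position i, S_ℓ = v_i·e·α_i^ℓ, so α_err = S_1/S_0.
  S_0^{−1} = 2^{−1} = 7 (mod 13), so α_err = 9·7 = 63 ≡ 11 = α_5. Error position i = 5.
  Consistency check: S_2/S_1 = 8·3 = 24 ≡ 11 = α_err ✓ (single-error assumption holds).
Step 4: error magnitude e = S_0/v_5 = S_0·∏_{j≠5}(α_5 − α_j) = 2·8 = 16 ≡ 3 (mod 13).
Step 5: correct position 5: c_5 = r_5 − e = 5 − 3 ≡ 2 (mod 13). Hence c = [10, 9, 11, 7, 2].
  Check: interpolating c through the α_i gives m(x) = 6 + 2·x (degree < 2) with m(α_i) = c_i for every i, so c is indeed a codeword.


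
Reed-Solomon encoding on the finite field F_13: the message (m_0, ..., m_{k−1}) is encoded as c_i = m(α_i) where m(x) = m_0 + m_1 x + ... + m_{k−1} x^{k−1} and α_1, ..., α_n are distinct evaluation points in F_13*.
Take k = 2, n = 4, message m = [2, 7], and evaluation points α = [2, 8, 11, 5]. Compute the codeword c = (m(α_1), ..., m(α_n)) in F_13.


c = [3, 6, 1, 11]

Message polynomial: m(x) = 2 + 7·x (mod 13).
For each evaluation point α_i, compute m(α_i) mod 13:
  α_1 = 2: Horner steps 7 → 3, so m(2) = 3.
  α_2 = 8: Horner steps 7 → 6, so m(8) = 6.
  α_3 = 11: Horner steps 7 → 1, so m(11) = 1.
  α_4 = 5: Horner steps 7 → 11, so m(5) = 11.
Codeword c = [3, 6, 1, 11] ∈ F_13^4.


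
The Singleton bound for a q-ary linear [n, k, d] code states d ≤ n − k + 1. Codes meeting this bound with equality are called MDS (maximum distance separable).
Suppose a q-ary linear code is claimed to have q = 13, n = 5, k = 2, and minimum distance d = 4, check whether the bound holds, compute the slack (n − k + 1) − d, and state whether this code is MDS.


Singleton RHS = n − k + 1 = 4, slack = 0, bound satisfied, MDS.

Singleton bound: d ≤ n − k + 1.
Here n = 5, k = 2, so n − k + 1 = 4.
Given d = 4, check d ≤ 4: YES.
Slack = (n − k + 1) − d = 0.
The code is MDS (slack = 0).
Description: the claimed parameters are [5, 2, 4]_13; such a code would be MDS (meets Singleton bound).


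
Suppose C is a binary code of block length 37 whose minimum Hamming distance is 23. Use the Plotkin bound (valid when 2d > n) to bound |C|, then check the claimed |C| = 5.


Plotkin bound M ≤ 4; given |C| = 5 > bound (violated).

Check applicability: 2d = 46, n = 37.
2d − n = 9 > 0, so Plotkin applies.
Compute d/(2d−n) = 23/9 ≈ 2.5556.
⌊d/(2d−n)⌋ = 2.
Plotkin bound: M ≤ 2·2 = 4.
Given |C| = 5, check: VIOLATED.
This |C| is above the Plotkin bound, so no binary code with n = 37, d = 23 and 5 codewords exists.


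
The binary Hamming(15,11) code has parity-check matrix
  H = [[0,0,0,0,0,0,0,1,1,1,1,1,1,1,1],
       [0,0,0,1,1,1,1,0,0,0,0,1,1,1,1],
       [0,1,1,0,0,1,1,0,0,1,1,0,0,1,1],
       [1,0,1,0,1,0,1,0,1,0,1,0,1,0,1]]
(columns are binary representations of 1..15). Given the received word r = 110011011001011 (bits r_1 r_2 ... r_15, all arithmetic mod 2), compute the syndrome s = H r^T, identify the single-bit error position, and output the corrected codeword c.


s = (1, 1, 0, 0)^T, error position = 12, corrected codeword c = 110011011000011

Compute s = H r^T mod 2 one row at a time:
  s_1 = 1 + 1 + 0 + 0 + 1 + 0 + 1 + 1 = 5 ≡ 1 (mod 2).
  s_2 = 0 + 1 + 1 + 0 + 1 + 0 + 1 + 1 = 5 ≡ 1 (mod 2).
  s_3 = 1 + 0 + 1 + 0 + 0 + 0 + 1 + 1 = 4 ≡ 0 (mod 2).
  s_4 = 1 + 0 + 1 + 0 + 1 + 0 + 0 + 1 = 4 ≡ 0 (mod 2).
s = (1, 1, 0, 0)^T — this equals column 12 of H (binary 1100), so error is at position 12.
Correct: flip bit 12 of r = 110011011001011 to get c = 110011011000011.


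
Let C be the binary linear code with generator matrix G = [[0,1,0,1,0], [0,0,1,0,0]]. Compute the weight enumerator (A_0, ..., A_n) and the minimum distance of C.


Weight distribution: A_0 = 1, A_1 = 1, A_2 = 1, A_3 = 1. Minimum distance d = 1.

Enumerate all 2^2 = 4 messages m ∈ F_2^2.
For each, compute codeword c = mG in F_2^5, then tally its weight.
  m = 00 → c = 00000, weight = 0.
  m = 10 → c = 01010, weight = 2.
  m = 01 → c = 00100, weight = 1.
  m = 11 → c = 01110, weight = 3.
Tally weights:
  weight 0: 1 codewords.
  weight 1: 1 codewords.
  weight 2: 1 codewords.
  weight 3: 1 codewords.
Minimum distance d = smallest w > 0 with A_w > 0 = 1.
Sanity: Σ A_w = 4 = 2^2 = 4 ✓.


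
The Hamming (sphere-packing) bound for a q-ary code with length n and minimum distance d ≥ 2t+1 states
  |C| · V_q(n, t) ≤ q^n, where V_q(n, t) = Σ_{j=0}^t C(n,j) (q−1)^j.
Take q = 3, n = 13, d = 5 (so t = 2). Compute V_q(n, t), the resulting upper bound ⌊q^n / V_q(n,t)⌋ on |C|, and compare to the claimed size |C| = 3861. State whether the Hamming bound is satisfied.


V_q(n, t) = 339, q^n = 1594323, Hamming bound = 4703, |C| = 3861 ≤ bound (satisfied).

Step 1: Compute V_q(n, t) = Σ_{j=0}^2 C(n, j) (q−1)^j.
  j = 0: C(13,0)·(2)^0 = 1·1 = 1.
  j = 1: C(13,1)·(2)^1 = 13·2 = 26.
  j = 2: C(13,2)·(2)^2 = 78·4 = 312.
  V_q(n, t) = 1 + 26 + 312 = 339.
Step 2: q^n = 3^13 = 1594323.
Step 3: Hamming bound ⌊q^n / V_q(n,t)⌋ = ⌊1594323/339⌋ = 4703.
Step 4: Compare |C| = 3861 to 4703: satisfied.
The claimed |C| lies below the Hamming bound.


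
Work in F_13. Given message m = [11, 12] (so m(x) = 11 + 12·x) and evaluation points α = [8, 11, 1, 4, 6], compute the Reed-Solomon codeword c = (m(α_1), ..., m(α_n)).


c = [3, 0, 10, 7, 5]

Message polynomial: m(x) = 11 + 12·x (mod 13).
For each evaluation point α_i, compute m(α_i) mod 13:
  α_1 = 8: Horner steps 12 → 3, so m(8) = 3.
  α_2 = 11: Horner steps 12 → 0, so m(11) = 0.
  α_3 = 1: Horner steps 12 → 10, so m(1) = 10.
  α_4 = 4: Horner steps 12 → 7, so m(4) = 7.
  α_5 = 6: Horner steps 12 → 5, so m(6) = 5.
Codeword c = [3, 0, 10, 7, 5] ∈ F_13^5.


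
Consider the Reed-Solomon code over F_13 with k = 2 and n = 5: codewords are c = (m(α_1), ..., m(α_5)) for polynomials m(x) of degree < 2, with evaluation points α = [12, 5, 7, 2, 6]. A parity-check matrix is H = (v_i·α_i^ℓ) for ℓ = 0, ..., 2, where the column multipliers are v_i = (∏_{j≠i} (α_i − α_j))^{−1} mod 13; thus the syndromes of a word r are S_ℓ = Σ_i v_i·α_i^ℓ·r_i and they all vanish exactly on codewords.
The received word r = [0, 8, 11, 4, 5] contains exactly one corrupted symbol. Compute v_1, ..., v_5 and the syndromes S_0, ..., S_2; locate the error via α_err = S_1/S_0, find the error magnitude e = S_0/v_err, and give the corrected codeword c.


S = (11, 12, 6), error at position 3, error magnitude e = 9, c = [0, 8, 2, 4, 5].

Step 1: column multipliers v_i = (∏_{j≠i}(α_i − α_j))^{−1} mod 13.
  i = 1 (α = 12): (12−5)(12−7)(12−2)(12−6) = 7·5·10·6 = 2100 ≡ 7, so v_1 = 7^{−1} = 2 (mod 13).
  i = 2 (α = 5): (5−12)(5−7)(5−2)(5−6) = (−7)·(−2)·3·(−1) = −42 ≡ 10, so v_2 = 10^{−1} = 4 (mod 13).
  i = 3 (α = 7): (7−12)(7−5)(7−2)(7−6) = (−5)·2·5·1 = −50 ≡ 2, so v_3 = 2^{−1} = 7 (mod 13).
  i = 4 (α = 2): (2−12)(2−5)(2−7)(2−6) = (−10)·(−3)·(−5)·(−4) = 600 ≡ 2, so v_4 = 2^{−1} = 7 (mod 13).
  i = 5 (α = 6): (6−12)(6−5)(6−7)(6−2) = (−6)·1·(−1)·4 = 24 ≡ 11, so v_5 = 11^{−1} = 6 (mod 13).
  v = [2, 4, 7, 7, 6].
Step 2: syndromes of r = [0, 8, 11, 4, 5] (all sums mod 13).
  S_0 = Σ v_i r_i = 2·0 + 4·8 + 7·11 + 7·4 + 6·5 = 167 ≡ 11.
  S_1 = Σ v_i α_i r_i = 2·12·0 + 4·5·8 + 7·7·11 + 7·2·4 + 6·6·5 = 935 ≡ 12.
  α_i^2 mod 13 = [1, 12, 10, 4, 10].
  S_2 = Σ v_i α_i^2 r_i = 2·1·0 + 4·12·8 + 7·10·11 + 7·4·4 + 6·10·5 = 1566 ≡ 6.
  S = (11, 12, 6) ≠ 0, so r is not a codeword (an error is present).
Step 3: locate the error. For a single error e at position i, S_ℓ = v_i·e·α_i^ℓ, so α_err = S_1/S_0.
  S_0^{−1} = 11^{−1} = 6 (mod 13), so α_err = 12·6 = 72 ≡ 7 = α_3. Error position i = 3.
  Consistency check: S_2/S_1 = 6·12 = 72 ≡ 7 = α_err ✓ (single-error assumption holds).
Step 4: error magnitude e = S_0/v_3 = S_0·∏_{j≠3}(α_3 − α_j) = 11·2 = 22 ≡ 9 (mod 13).
Step 5: correct position 3: c_3 = r_3 − e = 11 − 9 ≡ 2 (mod 13). Hence c = [0, 8, 2, 4, 5].
  Check: interpolating c through the α_i gives m(x) = 10 + 10·x (degree < 2) with m(α_i) = c_i for every i, so c is indeed a codeword.


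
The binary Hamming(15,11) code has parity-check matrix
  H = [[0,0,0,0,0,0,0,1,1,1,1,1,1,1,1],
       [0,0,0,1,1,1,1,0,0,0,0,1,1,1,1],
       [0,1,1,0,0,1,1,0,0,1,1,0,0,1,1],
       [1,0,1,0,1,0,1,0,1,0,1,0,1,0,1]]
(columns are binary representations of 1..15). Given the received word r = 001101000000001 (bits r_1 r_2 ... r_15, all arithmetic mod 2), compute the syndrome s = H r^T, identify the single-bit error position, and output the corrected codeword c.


s = (1, 1, 1, 0)^T, error position = 14, corrected codeword c = 001101000000011

Compute s = H r^T mod 2 one row at a time:
  s_1 = 0 + 0 + 0 + 0 + 0 + 0 + 0 + 1 = 1 ≡ 1 (mod 2).
  s_2 = 1 + 0 + 1 + 0 + 0 + 0 + 0 + 1 = 3 ≡ 1 (mod 2).
  s_3 = 0 + 1 + 1 + 0 + 0 + 0 + 0 + 1 = 3 ≡ 1 (mod 2).
  s_4 = 0 + 1 + 0 + 0 + 0 + 0 + 0 + 1 = 2 ≡ 0 (mod 2).
s = (1, 1, 1, 0)^T — this equals column 14 of H (binary 1110), so error is at position 14.
Correct: flip bit 14 of r = 001101000000001 to get c = 001101000000011.


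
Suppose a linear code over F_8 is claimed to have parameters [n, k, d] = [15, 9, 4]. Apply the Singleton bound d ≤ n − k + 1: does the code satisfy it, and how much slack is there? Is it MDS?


Singleton RHS = n − k + 1 = 7, slack = 3, bound satisfied, not MDS.

Singleton bound: d ≤ n − k + 1.
Here n = 15, k = 9, so n − k + 1 = 7.
Given d = 4, check d ≤ 7: YES.
Slack = (n − k + 1) − d = 3.
The code is NOT MDS (slack = 3 > 0).
Description: the claimed parameters are [15, 9, 4]_8; such a code would be non-MDS.


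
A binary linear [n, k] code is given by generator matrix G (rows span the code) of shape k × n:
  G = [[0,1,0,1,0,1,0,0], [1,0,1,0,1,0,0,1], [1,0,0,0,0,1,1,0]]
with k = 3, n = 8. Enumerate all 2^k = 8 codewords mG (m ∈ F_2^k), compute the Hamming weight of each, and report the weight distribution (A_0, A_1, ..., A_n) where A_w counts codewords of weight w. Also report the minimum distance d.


Weight distribution: A_0 = 1, A_3 = 2, A_4 = 2, A_5 = 1, A_6 = 1, A_7 = 1. Minimum distance d = 3.

Enumerate all 2^3 = 8 messages m ∈ F_2^3.
For each, compute codeword c = mG in F_2^8, then tally its weight.
  m = 000 → c = 00000000, weight = 0.
  m = 100 → c = 01010100, weight = 3.
  m = 010 → c = 10101001, weight = 4.
  m = 110 → c = 11111101, weight = 7.
  m = 001 → c = 10000110, weight = 3.
  m = 101 → c = 11010010, weight = 4.
  m = 011 → c = 00101111, weight = 5.
  m = 111 → c = 01111011, weight = 6.
Tally weights:
  weight 0: 1 codewords.
  weight 3: 2 codewords.
  weight 4: 2 codewords.
  weight 5: 1 codewords.
  weight 6: 1 codewords.
  weight 7: 1 codewords.
Minimum distance d = smallest w > 0 with A_w > 0 = 3.
Sanity: Σ A_w = 8 = 2^3 = 8 ✓.


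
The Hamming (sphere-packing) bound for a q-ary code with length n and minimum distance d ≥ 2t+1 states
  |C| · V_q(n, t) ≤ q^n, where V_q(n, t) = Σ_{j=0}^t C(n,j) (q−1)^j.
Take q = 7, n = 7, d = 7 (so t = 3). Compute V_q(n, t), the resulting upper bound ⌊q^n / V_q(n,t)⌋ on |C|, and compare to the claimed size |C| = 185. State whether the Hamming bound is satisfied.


V_q(n, t) = 8359, q^n = 823543, Hamming bound = 98, |C| = 185 > bound (violated).

Step 1: Compute V_q(n, t) = Σ_{j=0}^3 C(n, j) (q−1)^j.
  j = 0: C(7,0)·(6)^0 = 1·1 = 1.
  j = 1: C(7,1)·(6)^1 = 7·6 = 42.
  j = 2: C(7,2)·(6)^2 = 21·36 = 756.
  j = 3: C(7,3)·(6)^3 = 35·216 = 7560.
  V_q(n, t) = 1 + 42 + 756 + 7560 = 8359.
Step 2: q^n = 7^7 = 823543.
Step 3: Hamming bound ⌊q^n / V_q(n,t)⌋ = ⌊823543/8359⌋ = 98.
Step 4: Compare |C| = 185 to 98: violated.
The claimed |C| lies above the Hamming bound, so no 7-ary code of length 7 with d ≥ 7 can have 185 codewords.


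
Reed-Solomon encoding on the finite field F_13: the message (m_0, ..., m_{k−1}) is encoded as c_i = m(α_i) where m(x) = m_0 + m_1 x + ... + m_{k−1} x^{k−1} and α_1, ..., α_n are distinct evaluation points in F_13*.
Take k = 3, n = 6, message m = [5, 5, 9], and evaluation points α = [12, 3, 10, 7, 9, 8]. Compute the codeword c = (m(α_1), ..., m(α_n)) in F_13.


c = [9, 10, 6, 0, 12, 10]

Message polynomial: m(x) = 5 + 5·x + 9·x^2 (mod 13).
For each evaluation point α_i, compute m(α_i) mod 13:
  α_1 = 12: Horner steps 9 → 9 → 9, so m(12) = 9.
  α_2 = 3: Horner steps 9 → 6 → 10, so m(3) = 10.
  α_3 = 10: Horner steps 9 → 4 → 6, so m(10) = 6.
  α_4 = 7: Horner steps 9 → 3 → 0, so m(7) = 0.
  α_5 = 9: Horner steps 9 → 8 → 12, so m(9) = 12.
  α_6 = 8: Horner steps 9 → 12 → 10, so m(8) = 10.
Codeword c = [9, 10, 6, 0, 12, 10] ∈ F_13^6.


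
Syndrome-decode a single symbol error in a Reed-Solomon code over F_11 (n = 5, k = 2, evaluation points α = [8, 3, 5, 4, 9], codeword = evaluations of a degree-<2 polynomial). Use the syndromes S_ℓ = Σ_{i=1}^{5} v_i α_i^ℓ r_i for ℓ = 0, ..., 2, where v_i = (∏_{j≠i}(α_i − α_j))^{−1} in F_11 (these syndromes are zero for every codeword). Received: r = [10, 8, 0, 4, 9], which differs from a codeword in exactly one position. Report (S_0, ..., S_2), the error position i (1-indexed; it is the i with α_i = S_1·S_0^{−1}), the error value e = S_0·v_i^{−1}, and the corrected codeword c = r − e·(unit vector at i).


S = (8, 6, 10), error at position 5, error magnitude e = 3, c = [10, 8, 0, 4, 6].

Step 1: column multipliers v_i = (∏_{j≠i}(α_i − α_j))^{−1} mod 11.
  i = 1 (α = 8): (8−3)(8−5)(8−4)(8−9) = 5·3·4·(−1) = −60 ≡ 6, so v_1 = 6^{−1} = 2 (mod 11).
  i = 2 (α = 3): (3−8)(3−5)(3−4)(3−9) = (−5)·(−2)·(−1)·(−6) = 60 ≡ 5, so v_2 = 5^{−1} = 9 (mod 11).
  i = 3 (α = 5): (5−8)(5−3)(5−4)(5−9) = (−3)·2·1·(−4) = 24 ≡ 2, so v_3 = 2^{−1} = 6 (mod 11).
  i = 4 (α = 4): (4−8)(4−3)(4−5)(4−9) = (−4)·1·(−1)·(−5) = −20 ≡ 2, so v_4 = 2^{−1} = 6 (mod 11).
  i = 5 (α = 9): (9−8)(9−3)(9−5)(9−4) = 1·6·4·5 = 120 ≡ 10, so v_5 = 10^{−1} = 10 (mod 11).
  v = [2, 9, 6, 6, 10].
Step 2: syndromes of r = [10, 8, 0, 4, 9] (all sums mod 11).
  S_0 = Σ v_i r_i = 2·10 + 9·8 + 6·0 + 6·4 + 10·9 = 206 ≡ 8.
  S_1 = Σ v_i α_i r_i = 2·8·10 + 9·3·8 + 6·5·0 + 6·4·4 + 10·9·9 = 1282 ≡ 6.
  α_i^2 mod 11 = [9, 9, 3, 5, 4].
  S_2 = Σ v_i α_i^2 r_i = 2·9·10 + 9·9·8 + 6·3·0 + 6·5·4 + 10·4·9 = 1308 ≡ 10.
  S = (8, 6, 10) ≠ 0, so r is not a codeword (an error is present).
Step 3: locate the error. For a single error e at position i, S_ℓ = v_i·e·α_i^ℓ, so α_err = S_1/S_0.
  S_0^{−1} = 8^{−1} = 7 (mod 11), so α_err = 6·7 = 42 ≡ 9 = α_5. Error position i = 5.
  Consistency check: S_2/S_1 = 10·2 = 20 ≡ 9 = α_err ✓ (single-error assumption holds).
Step 4: error magnitude e = S_0/v_5 = S_0·∏_{j≠5}(α_5 − α_j) = 8·10 = 80 ≡ 3 (mod 11).
Step 5: correct position 5: c_5 = r_5 − e = 9 − 3 ≡ 6 (mod 11). Hence c = [10, 8, 0, 4, 6].
  Check: interpolating c through the α_i gives m(x) = 9 + 7·x (degree < 2) with m(α_i) = c_i for every i, so c is indeed a codeword.


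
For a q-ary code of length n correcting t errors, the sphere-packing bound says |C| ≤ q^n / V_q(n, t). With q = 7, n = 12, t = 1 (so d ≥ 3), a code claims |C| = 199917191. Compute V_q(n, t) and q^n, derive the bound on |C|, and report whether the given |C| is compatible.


V_q(n, t) = 73, q^n = 13841287201, Hamming bound = 189606673, |C| = 199917191 > bound (violated).

Step 1: Compute V_q(n, t) = Σ_{j=0}^1 C(n, j) (q−1)^j.
  j = 0: C(12,0)·(6)^0 = 1·1 = 1.
  j = 1: C(12,1)·(6)^1 = 12·6 = 72.
  V_q(n, t) = 1 + 72 = 73.
Step 2: q^n = 7^12 = 13841287201.
Step 3: Hamming bound ⌊q^n / V_q(n,t)⌋ = ⌊13841287201/73⌋ = 189606673.
Step 4: Compare |C| = 199917191 to 189606673: violated.
The claimed |C| lies above the Hamming bound, so no 7-ary code of length 12 with d ≥ 3 can have 199917191 codewords.


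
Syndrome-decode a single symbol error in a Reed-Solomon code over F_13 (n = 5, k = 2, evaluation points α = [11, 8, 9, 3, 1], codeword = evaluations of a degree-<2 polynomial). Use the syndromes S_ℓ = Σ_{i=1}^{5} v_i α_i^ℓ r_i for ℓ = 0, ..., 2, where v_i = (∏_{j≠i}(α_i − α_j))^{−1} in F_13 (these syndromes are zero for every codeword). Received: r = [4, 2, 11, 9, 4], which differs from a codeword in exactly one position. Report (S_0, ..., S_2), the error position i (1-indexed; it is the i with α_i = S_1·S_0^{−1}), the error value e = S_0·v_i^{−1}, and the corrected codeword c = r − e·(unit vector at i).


S = (12, 2, 9), error at position 1, error magnitude e = 1, c = [3, 2, 11, 9, 4].

Step 1: column multipliers v_i = (∏_{j≠i}(α_i − α_j))^{−1} mod 13.
  i = 1 (α = 11): (11−8)(11−9)(11−3)(11−1) = 3·2·8·10 = 480 ≡ 12, so v_1 = 12^{−1} = 12 (mod 13).
  i = 2 (α = 8): (8−11)(8−9)(8−3)(8−1) = (−3)·(−1)·5·7 = 105 ≡ 1, so v_2 = 1^{−1} = 1 (mod 13).
  i = 3 (α = 9): (9−11)(9−8)(9−3)(9−1) = (−2)·1·6·8 = −96 ≡ 8, so v_3 = 8^{−1} = 5 (mod 13).
  i = 4 (α = 3): (3−11)(3−8)(3−9)(3−1) = (−8)·(−5)·(−6)·2 = −480 ≡ 1, so v_4 = 1^{−1} = 1 (mod 13).
  i = 5 (α = 1): (1−11)(1−8)(1−9)(1−3) = (−10)·(−7)·(−8)·(−2) = 1120 ≡ 2, so v_5 = 2^{−1} = 7 (mod 13).
  v = [12, 1, 5, 1, 7].
Step 2: syndromes of r = [4, 2, 11, 9, 4] (all sums mod 13).
  S_0 = Σ v_i r_i = 12·4 + 1·2 + 5·11 + 1·9 + 7·4 = 142 ≡ 12.
  S_1 = Σ v_i α_i r_i = 12·11·4 + 1·8·2 + 5·9·11 + 1·3·9 + 7·1·4 = 1094 ≡ 2.
  α_i^2 mod 13 = [4, 12, 3, 9, 1].
  S_2 = Σ v_i α_i^2 r_i = 12·4·4 + 1·12·2 + 5·3·11 + 1·9·9 + 7·1·4 = 490 ≡ 9.
  S = (12, 2, 9) ≠ 0, so r is not a codeword (an error is present).
Step 3: locate the error. For a single error e at position i, S_ℓ = v_i·e·α_i^ℓ, so α_err = S_1/S_0.
  S_0^{−1} = 12^{−1} = 12 (mod 13), so α_err = 2·12 = 24 ≡ 11 = α_1. Error position i = 1.
  Consistency check: S_2/S_1 = 9·7 = 63 ≡ 11 = α_err ✓ (single-error assumption holds).
Step 4: error magnitude e = S_0/v_1 = S_0·∏_{j≠1}(α_1 − α_j) = 12·12 = 144 ≡ 1 (mod 13).
Step 5: correct position 1: c_1 = r_1 − e = 4 − 1 ≡ 3 (mod 13). Hence c = [3, 2, 11, 9, 4].
  Check: interpolating c through the α_i gives m(x) = 8 + 9·x (degree < 2) with m(α_i) = c_i for every i, so c is indeed a codeword.


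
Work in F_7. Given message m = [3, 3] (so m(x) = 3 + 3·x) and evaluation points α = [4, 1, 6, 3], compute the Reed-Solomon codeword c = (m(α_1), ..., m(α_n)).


c = [1, 6, 0, 5]

Message polynomial: m(x) = 3 + 3·x (mod 7).
For each evaluation point α_i, compute m(α_i) mod 7:
  α_1 = 4: Horner steps 3 → 1, so m(4) = 1.
  α_2 = 1: Horner steps 3 → 6, so m(1) = 6.
  α_3 = 6: Horner steps 3 → 0, so m(6) = 0.
  α_4 = 3: Horner steps 3 → 5, so m(3) = 5.
Codeword c = [1, 6, 0, 5] ∈ F_7^4.


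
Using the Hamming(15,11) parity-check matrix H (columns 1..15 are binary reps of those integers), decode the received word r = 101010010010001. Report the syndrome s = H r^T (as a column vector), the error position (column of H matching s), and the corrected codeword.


s = (1, 0, 1, 1)^T, error position = 11, corrected codeword c = 101010010000001

Compute s = H r^T mod 2 one row at a time:
  s_1 = 1 + 0 + 0 + 1 + 0 + 0 + 0 + 1 = 3 ≡ 1 (mod 2).
  s_2 = 0 + 1 + 0 + 0 + 0 + 0 + 0 + 1 = 2 ≡ 0 (mod 2).
  s_3 = 0 + 1 + 0 + 0 + 0 + 1 + 0 + 1 = 3 ≡ 1 (mod 2).
  s_4 = 1 + 1 + 1 + 0 + 0 + 1 + 0 + 1 = 5 ≡ 1 (mod 2).
s = (1, 0, 1, 1)^T — this equals column 11 of H (binary 1011), so error is at position 11.
Correct: flip bit 11 of r = 101010010010001 to get c = 101010010000001.


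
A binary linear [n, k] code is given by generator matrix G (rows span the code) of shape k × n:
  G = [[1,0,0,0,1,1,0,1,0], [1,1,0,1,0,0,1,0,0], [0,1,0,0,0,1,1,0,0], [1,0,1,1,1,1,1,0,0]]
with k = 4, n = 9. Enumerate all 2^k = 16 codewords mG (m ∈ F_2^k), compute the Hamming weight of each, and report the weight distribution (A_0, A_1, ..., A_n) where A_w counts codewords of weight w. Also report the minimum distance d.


Weight distribution: A_0 = 1, A_3 = 4, A_4 = 5, A_5 = 4, A_6 = 2. Minimum distance d = 3.

Enumerate all 2^4 = 16 messages m ∈ F_2^4.
For each, compute codeword c = mG in F_2^9, then tally its weight.
  m = 0000 → c = 000000000, weight = 0.
  m = 1000 → c = 100011010, weight = 4.
  m = 0100 → c = 110100100, weight = 4.
  m = 1100 → c = 010111110, weight = 6.
  m = 0010 → c = 010001100, weight = 3.
  m = 1010 → c = 110010110, weight = 5.
  m = 0110 → c = 100101000, weight = 3.
  m = 1110 → c = 000110010, weight = 3.
  m = 0001 → c = 101111100, weight = 6.
  m = 1001 → c = 001100110, weight = 4.
  m = 0101 → c = 011011000, weight = 4.
  m = 1101 → c = 111000010, weight = 4.
  m = 0011 → c = 111110000, weight = 5.
  m = 1011 → c = 011101010, weight = 5.
  m = 0111 → c = 001010100, weight = 3.
  m = 1111 → c = 101001110, weight = 5.
Tally weights:
  weight 0: 1 codewords.
  weight 3: 4 codewords.
  weight 4: 5 codewords.
  weight 5: 4 codewords.
  weight 6: 2 codewords.
Minimum distance d = smallest w > 0 with A_w > 0 = 3.
Sanity: Σ A_w = 16 = 2^4 = 16 ✓.
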